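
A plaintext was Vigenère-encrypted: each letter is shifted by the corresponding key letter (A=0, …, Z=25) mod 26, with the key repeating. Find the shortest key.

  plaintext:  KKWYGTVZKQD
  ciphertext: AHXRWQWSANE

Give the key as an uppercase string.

  i= 0: A-K = 16 → Q
  i= 1: H-K = 23 → X
  i= 2: X-W =  1 → B
  i= 3: R-Y = 19 → T
  i= 4: W-G = 16 → Q
  i= 5: Q-T = 23 → X
  i= 6: W-V =  1 → B
  i= 7: S-Z = 19 → T
  i= 8: A-K = 16 → Q
  i= 9: N-Q = 23 → X
  i=10: E-D =  1 → B
  shifts repeat with period 4: QXBT

QXBT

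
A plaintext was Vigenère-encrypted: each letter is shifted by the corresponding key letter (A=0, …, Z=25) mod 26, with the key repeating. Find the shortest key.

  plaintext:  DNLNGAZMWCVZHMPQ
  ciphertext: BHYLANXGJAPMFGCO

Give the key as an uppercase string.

YUN

  i= 0: B-D = 24 → Y
  i= 1: H-N = 20 → U
  i= 2: Y-L = 13 → N
  i= 3: L-N = 24 → Y
  i= 4: A-G = 20 → U
  i= 5: N-A = 13 → N
  i= 6: X-Z = 24 → Y
  i= 7: G-M = 20 → U
  i= 8: J-W = 13 → N
  i= 9: A-C = 24 → Y
  i=10: P-V = 20 → U
  i=11: M-Z = 13 → N
  i=12: F-H = 24 → Y
  i=13: G-M = 20 → U
  i=14: C-P = 13 → N
  i=15: O-Q = 24 → Y
  shifts repeat with period 3: YUN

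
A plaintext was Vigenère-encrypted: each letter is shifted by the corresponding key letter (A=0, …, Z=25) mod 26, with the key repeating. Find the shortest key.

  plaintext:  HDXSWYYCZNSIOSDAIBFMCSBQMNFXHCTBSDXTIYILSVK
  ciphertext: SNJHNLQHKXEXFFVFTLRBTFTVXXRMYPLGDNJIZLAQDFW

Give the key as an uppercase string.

LKMPRNSF

  i= 0: S-H = 11 → L
  i= 1: N-D = 10 → K
  i= 2: J-X = 12 → M
  i= 3: H-S = 15 → P
  i= 4: N-W = 17 → R
  i= 5: L-Y = 13 → N
  i= 6: Q-Y = 18 → S
  i= 7: H-C =  5 → F
  i= 8: K-Z = 11 → L
  i= 9: X-N = 10 → K
  i=10: E-S = 12 → M
  i=11: X-I = 15 → P
  i=12: F-O = 17 → R
  i=13: F-S = 13 → N
  i=14: V-D = 18 → S
  i=15: F-A =  5 → F
  i=16: T-I = 11 → L
  i=17: L-B = 10 → K
  i=18: R-F = 12 → M
  i=19: B-M = 15 → P
  i=20: T-C = 17 → R
  i=21: F-S = 13 → N
  i=22: T-B = 18 → S
  i=23: V-Q =  5 → F
  i=24: X-M = 11 → L
  i=25: X-N = 10 → K
  i=26: R-F = 12 → M
  i=27: M-X = 15 → P
  i=28: Y-H = 17 → R
  i=29: P-C = 13 → N
  i=30: L-T = 18 → S
  i=31: G-B =  5 → F
  i=32: D-S = 11 → L
  i=33: N-D = 10 → K
  i=34: J-X = 12 → M
  i=35: I-T = 15 → P
  i=36: Z-I = 17 → R
  i=37: L-Y = 13 → N
  i=38: A-I = 18 → S
  i=39: Q-L =  5 → F
  i=40: D-S = 11 → L
  i=41: F-V = 10 → K
  i=42: W-K = 12 → M
  shifts repeat with period 8: LKMPRNSF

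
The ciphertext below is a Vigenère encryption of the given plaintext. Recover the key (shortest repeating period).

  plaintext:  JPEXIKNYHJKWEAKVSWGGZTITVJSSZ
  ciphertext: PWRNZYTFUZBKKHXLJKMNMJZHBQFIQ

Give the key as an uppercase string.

  i= 0: P-J =  6 → G
  i= 1: W-P =  7 → H
  i= 2: R-E = 13 → N
  i= 3: N-X = 16 → Q
  i= 4: Z-I = 17 → R
  i= 5: Y-K = 14 → O
  i= 6: T-N =  6 → G
  i= 7: F-Y =  7 → H
  i= 8: U-H = 13 → N
  i= 9: Z-J = 16 → Q
  i=10: B-K = 17 → R
  i=11: K-W = 14 → O
  i=12: K-E =  6 → G
  i=13: H-A =  7 → H
  i=14: X-K = 13 → N
  i=15: L-V = 16 → Q
  i=16: J-S = 17 → R
  i=17: K-W = 14 → O
  i=18: M-G =  6 → G
  i=19: N-G =  7 → H
  i=20: M-Z = 13 → N
  i=21: J-T = 16 → Q
  i=22: Z-I = 17 → R
  i=23: H-T = 14 → O
  i=24: B-V =  6 → G
  i=25: Q-J =  7 → H
  i=26: F-S = 13 → N
  i=27: I-S = 16 → Q
  i=28: Q-Z = 17 → R
  shifts repeat with period 6: GHNQRO

GHNQRO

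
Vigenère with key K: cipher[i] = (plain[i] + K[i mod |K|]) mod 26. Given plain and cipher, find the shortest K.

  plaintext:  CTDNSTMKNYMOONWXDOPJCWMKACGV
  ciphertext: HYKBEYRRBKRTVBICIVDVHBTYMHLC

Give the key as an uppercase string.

FFHOM

  i= 0: H-C =  5 → F
  i= 1: Y-T =  5 → F
  i= 2: K-D =  7 → H
  i= 3: B-N = 14 → O
  i= 4: E-S = 12 → M
  i= 5: Y-T =  5 → F
  i= 6: R-M =  5 → F
  i= 7: R-K =  7 → H
  i= 8: B-N = 14 → O
  i= 9: K-Y = 12 → M
  i=10: R-M =  5 → F
  i=11: T-O =  5 → F
  i=12: V-O =  7 → H
  i=13: B-N = 14 → O
  i=14: I-W = 12 → M
  i=15: C-X =  5 → F
  i=16: I-D =  5 → F
  i=17: V-O =  7 → H
  i=18: D-P = 14 → O
  i=19: V-J = 12 → M
  i=20: H-C =  5 → F
  i=21: B-W =  5 → F
  i=22: T-M =  7 → H
  i=23: Y-K = 14 → O
  i=24: M-A = 12 → M
  i=25: H-C =  5 → F
  i=26: L-G =  5 → F
  i=27: C-V =  7 → H
  shifts repeat with period 5: FFHOM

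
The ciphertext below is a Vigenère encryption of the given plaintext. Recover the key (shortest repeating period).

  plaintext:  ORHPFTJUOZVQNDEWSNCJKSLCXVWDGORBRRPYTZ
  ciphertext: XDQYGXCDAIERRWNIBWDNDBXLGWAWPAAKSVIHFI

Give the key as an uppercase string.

JMJJBET

  i= 0: X-O =  9 → J
  i= 1: D-R = 12 → M
  i= 2: Q-H =  9 → J
  i= 3: Y-P =  9 → J
  i= 4: G-F =  1 → B
  i= 5: X-T =  4 → E
  i= 6: C-J = 19 → T
  i= 7: D-U =  9 → J
  i= 8: A-O = 12 → M
  i= 9: I-Z =  9 → J
  i=10: E-V =  9 → J
  i=11: R-Q =  1 → B
  i=12: R-N =  4 → E
  i=13: W-D = 19 → T
  i=14: N-E =  9 → J
  i=15: I-W = 12 → M
  i=16: B-S =  9 → J
  i=17: W-N =  9 → J
  i=18: D-C =  1 → B
  i=19: N-J =  4 → E
  i=20: D-K = 19 → T
  i=21: B-S =  9 → J
  i=22: X-L = 12 → M
  i=23: L-C =  9 → J
  i=24: G-X =  9 → J
  i=25: W-V =  1 → B
  i=26: A-W =  4 → E
  i=27: W-D = 19 → T
  i=28: P-G =  9 → J
  i=29: A-O = 12 → M
  i=30: A-R =  9 → J
  i=31: K-B =  9 → J
  i=32: S-R =  1 → B
  i=33: V-R =  4 → E
  i=34: I-P = 19 → T
  i=35: H-Y =  9 → J
  i=36: F-T = 12 → M
  i=37: I-Z =  9 → J
  shifts repeat with period 7: JMJJBET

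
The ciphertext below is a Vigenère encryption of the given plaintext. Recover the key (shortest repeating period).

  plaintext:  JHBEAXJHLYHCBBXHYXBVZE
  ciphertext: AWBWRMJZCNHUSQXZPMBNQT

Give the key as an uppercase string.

  i= 0: A-J = 17 → R
  i= 1: W-H = 15 → P
  i= 2: B-B =  0 → A
  i= 3: W-E = 18 → S
  i= 4: R-A = 17 → R
  i= 5: M-X = 15 → P
  i= 6: J-J =  0 → A
  i= 7: Z-H = 18 → S
  i= 8: C-L = 17 → R
  i= 9: N-Y = 15 → P
  i=10: H-H =  0 → A
  i=11: U-C = 18 → S
  i=12: S-B = 17 → R
  i=13: Q-B = 15 → P
  i=14: X-X =  0 → A
  i=15: Z-H = 18 → S
  i=16: P-Y = 17 → R
  i=17: M-X = 15 → P
  i=18: B-B =  0 → A
  i=19: N-V = 18 → S
  i=20: Q-Z = 17 → R
  i=21: T-E = 15 → P
  shifts repeat with period 4: RPAS

RPAS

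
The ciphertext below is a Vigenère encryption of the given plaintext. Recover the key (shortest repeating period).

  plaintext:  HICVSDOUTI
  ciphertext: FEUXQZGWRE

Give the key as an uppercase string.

YWSC

  i= 0: F-H = 24 → Y
  i= 1: E-I = 22 → W
  i= 2: U-C = 18 → S
  i= 3: X-V =  2 → C
  i= 4: Q-S = 24 → Y
  i= 5: Z-D = 22 → W
  i= 6: G-O = 18 → S
  i= 7: W-U =  2 → C
  i= 8: R-T = 24 → Y
  i= 9: E-I = 22 → W
  shifts repeat with period 4: YWSC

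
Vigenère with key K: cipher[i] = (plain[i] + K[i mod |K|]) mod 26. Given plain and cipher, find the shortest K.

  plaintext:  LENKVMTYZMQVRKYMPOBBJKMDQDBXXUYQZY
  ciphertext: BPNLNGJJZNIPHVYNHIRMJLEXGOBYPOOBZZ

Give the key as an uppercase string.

QLABSU

  i= 0: B-L = 16 → Q
  i= 1: P-E = 11 → L
  i= 2: N-N =  0 → A
  i= 3: L-K =  1 → B
  i= 4: N-V = 18 → S
  i= 5: G-M = 20 → U
  i= 6: J-T = 16 → Q
  i= 7: J-Y = 11 → L
  i= 8: Z-Z =  0 → A
  i= 9: N-M =  1 → B
  i=10: I-Q = 18 → S
  i=11: P-V = 20 → U
  i=12: H-R = 16 → Q
  i=13: V-K = 11 → L
  i=14: Y-Y =  0 → A
  i=15: N-M =  1 → B
  i=16: H-P = 18 → S
  i=17: I-O = 20 → U
  i=18: R-B = 16 → Q
  i=19: M-B = 11 → L
  i=20: J-J =  0 → A
  i=21: L-K =  1 → B
  i=22: E-M = 18 → S
  i=23: X-D = 20 → U
  i=24: G-Q = 16 → Q
  i=25: O-D = 11 → L
  i=26: B-B =  0 → A
  i=27: Y-X =  1 → B
  i=28: P-X = 18 → S
  i=29: O-U = 20 → U
  i=30: O-Y = 16 → Q
  i=31: B-Q = 11 → L
  i=32: Z-Z =  0 → A
  i=33: Z-Y =  1 → B
  shifts repeat with period 6: QLABSU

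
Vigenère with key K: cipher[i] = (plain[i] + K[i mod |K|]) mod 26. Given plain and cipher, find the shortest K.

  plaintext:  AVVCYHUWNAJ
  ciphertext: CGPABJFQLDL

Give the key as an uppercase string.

  i= 0: C-A =  2 → C
  i= 1: G-V = 11 → L
  i= 2: P-V = 20 → U
  i= 3: A-C = 24 → Y
  i= 4: B-Y =  3 → D
  i= 5: J-H =  2 → C
  i= 6: F-U = 11 → L
  i= 7: Q-W = 20 → U
  i= 8: L-N = 24 → Y
  i= 9: D-A =  3 → D
  i=10: L-J =  2 → C
  shifts repeat with period 5: CLUYD

CLUYD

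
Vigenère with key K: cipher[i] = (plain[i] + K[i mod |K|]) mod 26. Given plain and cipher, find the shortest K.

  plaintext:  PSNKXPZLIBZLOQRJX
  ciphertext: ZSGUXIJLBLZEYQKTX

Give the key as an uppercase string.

  i= 0: Z-P = 10 → K
  i= 1: S-S =  0 → A
  i= 2: G-N = 19 → T
  i= 3: U-K = 10 → K
  i= 4: X-X =  0 → A
  i= 5: I-P = 19 → T
  i= 6: J-Z = 10 → K
  i= 7: L-L =  0 → A
  i= 8: B-I = 19 → T
  i= 9: L-B = 10 → K
  i=10: Z-Z =  0 → A
  i=11: E-L = 19 → T
  i=12: Y-O = 10 → K
  i=13: Q-Q =  0 → A
  i=14: K-R = 19 → T
  i=15: T-J = 10 → K
  i=16: X-X =  0 → A
  shifts repeat with period 3: KAT

KAT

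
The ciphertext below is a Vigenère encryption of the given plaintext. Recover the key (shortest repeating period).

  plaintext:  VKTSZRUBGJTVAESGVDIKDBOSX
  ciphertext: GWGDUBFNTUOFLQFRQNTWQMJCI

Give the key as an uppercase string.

LMNLVK

  i= 0: G-V = 11 → L
  i= 1: W-K = 12 → M
  i= 2: G-T = 13 → N
  i= 3: D-S = 11 → L
  i= 4: U-Z = 21 → V
  i= 5: B-R = 10 → K
  i= 6: F-U = 11 → L
  i= 7: N-B = 12 → M
  i= 8: T-G = 13 → N
  i= 9: U-J = 11 → L
  i=10: O-T = 21 → V
  i=11: F-V = 10 → K
  i=12: L-A = 11 → L
  i=13: Q-E = 12 → M
  i=14: F-S = 13 → N
  i=15: R-G = 11 → L
  i=16: Q-V = 21 → V
  i=17: N-D = 10 → K
  i=18: T-I = 11 → L
  i=19: W-K = 12 → M
  i=20: Q-D = 13 → N
  i=21: M-B = 11 → L
  i=22: J-O = 21 → V
  i=23: C-S = 10 → K
  i=24: I-X = 11 → L
  shifts repeat with period 6: LMNLVK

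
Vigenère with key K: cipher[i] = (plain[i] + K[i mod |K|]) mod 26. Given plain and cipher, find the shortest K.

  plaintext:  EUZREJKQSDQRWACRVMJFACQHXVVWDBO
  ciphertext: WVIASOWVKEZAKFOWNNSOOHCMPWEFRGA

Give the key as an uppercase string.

SBJJOFMF

  i= 0: W-E = 18 → S
  i= 1: V-U =  1 → B
  i= 2: I-Z =  9 → J
  i= 3: A-R =  9 → J
  i= 4: S-E = 14 → O
  i= 5: O-J =  5 → F
  i= 6: W-K = 12 → M
  i= 7: V-Q =  5 → F
  i= 8: K-S = 18 → S
  i= 9: E-D =  1 → B
  i=10: Z-Q =  9 → J
  i=11: A-R =  9 → J
  i=12: K-W = 14 → O
  i=13: F-A =  5 → F
  i=14: O-C = 12 → M
  i=15: W-R =  5 → F
  i=16: N-V = 18 → S
  i=17: N-M =  1 → B
  i=18: S-J =  9 → J
  i=19: O-F =  9 → J
  i=20: O-A = 14 → O
  i=21: H-C =  5 → F
  i=22: C-Q = 12 → M
  i=23: M-H =  5 → F
  i=24: P-X = 18 → S
  i=25: W-V =  1 → B
  i=26: E-V =  9 → J
  i=27: F-W =  9 → J
  i=28: R-D = 14 → O
  i=29: G-B =  5 → F
  i=30: A-O = 12 → M
  shifts repeat with period 8: SBJJOFMF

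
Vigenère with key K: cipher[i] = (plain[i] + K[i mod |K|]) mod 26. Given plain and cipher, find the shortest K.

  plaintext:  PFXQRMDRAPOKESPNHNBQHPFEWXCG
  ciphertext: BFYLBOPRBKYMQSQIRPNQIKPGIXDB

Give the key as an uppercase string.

  i= 0: B-P = 12 → M
  i= 1: F-F =  0 → A
  i= 2: Y-X =  1 → B
  i= 3: L-Q = 21 → V
  i= 4: B-R = 10 → K
  i= 5: O-M =  2 → C
  i= 6: P-D = 12 → M
  i= 7: R-R =  0 → A
  i= 8: B-A =  1 → B
  i= 9: K-P = 21 → V
  i=10: Y-O = 10 → K
  i=11: M-K =  2 → C
  i=12: Q-E = 12 → M
  i=13: S-S =  0 → A
  i=14: Q-P =  1 → B
  i=15: I-N = 21 → V
  i=16: R-H = 10 → K
  i=17: P-N =  2 → C
  i=18: N-B = 12 → M
  i=19: Q-Q =  0 → A
  i=20: I-H =  1 → B
  i=21: K-P = 21 → V
  i=22: P-F = 10 → K
  i=23: G-E =  2 → C
  i=24: I-W = 12 → M
  i=25: X-X =  0 → A
  i=26: D-C =  1 → B
  i=27: B-G = 21 → V
  shifts repeat with period 6: MABVKC

MABVKC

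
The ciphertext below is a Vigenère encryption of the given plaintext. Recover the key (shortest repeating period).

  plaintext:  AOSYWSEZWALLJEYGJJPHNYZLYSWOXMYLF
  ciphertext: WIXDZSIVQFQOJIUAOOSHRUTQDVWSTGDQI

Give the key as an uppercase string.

WUFFDAE

  i= 0: W-A = 22 → W
  i= 1: I-O = 20 → U
  i= 2: X-S =  5 → F
  i= 3: D-Y =  5 → F
  i= 4: Z-W =  3 → D
  i= 5: S-S =  0 → A
  i= 6: I-E =  4 → E
  i= 7: V-Z = 22 → W
  i= 8: Q-W = 20 → U
  i= 9: F-A =  5 → F
  i=10: Q-L =  5 → F
  i=11: O-L =  3 → D
  i=12: J-J =  0 → A
  i=13: I-E =  4 → E
  i=14: U-Y = 22 → W
  i=15: A-G = 20 → U
  i=16: O-J =  5 → F
  i=17: O-J =  5 → F
  i=18: S-P =  3 → D
  i=19: H-H =  0 → A
  i=20: R-N =  4 → E
  i=21: U-Y = 22 → W
  i=22: T-Z = 20 → U
  i=23: Q-L =  5 → F
  i=24: D-Y =  5 → F
  i=25: V-S =  3 → D
  i=26: W-W =  0 → A
  i=27: S-O =  4 → E
  i=28: T-X = 22 → W
  i=29: G-M = 20 → U
  i=30: D-Y =  5 → F
  i=31: Q-L =  5 → F
  i=32: I-F =  3 → D
  shifts repeat with period 7: WUFFDAE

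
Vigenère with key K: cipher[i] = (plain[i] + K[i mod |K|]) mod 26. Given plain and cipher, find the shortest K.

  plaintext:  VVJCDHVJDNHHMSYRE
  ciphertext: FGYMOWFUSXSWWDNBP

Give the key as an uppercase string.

KLP

  i= 0: F-V = 10 → K
  i= 1: G-V = 11 → L
  i= 2: Y-J = 15 → P
  i= 3: M-C = 10 → K
  i= 4: O-D = 11 → L
  i= 5: W-H = 15 → P
  i= 6: F-V = 10 → K
  i= 7: U-J = 11 → L
  i= 8: S-D = 15 → P
  i= 9: X-N = 10 → K
  i=10: S-H = 11 → L
  i=11: W-H = 15 → P
  i=12: W-M = 10 → K
  i=13: D-S = 11 → L
  i=14: N-Y = 15 → P
  i=15: B-R = 10 → K
  i=16: P-E = 11 → L
  shifts repeat with period 3: KLP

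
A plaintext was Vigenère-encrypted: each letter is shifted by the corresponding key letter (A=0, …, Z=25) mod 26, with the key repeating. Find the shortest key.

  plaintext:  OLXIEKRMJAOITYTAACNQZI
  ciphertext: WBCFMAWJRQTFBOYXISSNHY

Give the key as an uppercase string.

IQFX

  i= 0: W-O =  8 → I
  i= 1: B-L = 16 → Q
  i= 2: C-X =  5 → F
  i= 3: F-I = 23 → X
  i= 4: M-E =  8 → I
  i= 5: A-K = 16 → Q
  i= 6: W-R =  5 → F
  i= 7: J-M = 23 → X
  i= 8: R-J =  8 → I
  i= 9: Q-A = 16 → Q
  i=10: T-O =  5 → F
  i=11: F-I = 23 → X
  i=12: B-T =  8 → I
  i=13: O-Y = 16 → Q
  i=14: Y-T =  5 → F
  i=15: X-A = 23 → X
  i=16: I-A =  8 → I
  i=17: S-C = 16 → Q
  i=18: S-N =  5 → F
  i=19: N-Q = 23 → X
  i=20: H-Z =  8 → I
  i=21: Y-I = 16 → Q
  shifts repeat with period 4: IQFX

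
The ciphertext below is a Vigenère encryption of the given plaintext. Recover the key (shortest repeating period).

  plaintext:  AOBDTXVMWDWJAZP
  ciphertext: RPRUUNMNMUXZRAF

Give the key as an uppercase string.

  i= 0: R-A = 17 → R
  i= 1: P-O =  1 → B
  i= 2: R-B = 16 → Q
  i= 3: U-D = 17 → R
  i= 4: U-T =  1 → B
  i= 5: N-X = 16 → Q
  i= 6: M-V = 17 → R
  i= 7: N-M =  1 → B
  i= 8: M-W = 16 → Q
  i= 9: U-D = 17 → R
  i=10: X-W =  1 → B
  i=11: Z-J = 16 → Q
  i=12: R-A = 17 → R
  i=13: A-Z =  1 → B
  i=14: F-P = 16 → Q
  shifts repeat with period 3: RBQ

RBQ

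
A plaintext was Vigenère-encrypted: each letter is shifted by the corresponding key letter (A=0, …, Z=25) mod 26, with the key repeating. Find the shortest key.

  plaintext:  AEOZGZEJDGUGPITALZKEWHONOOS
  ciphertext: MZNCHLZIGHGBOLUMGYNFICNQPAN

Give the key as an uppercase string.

MVZDB

  i= 0: M-A = 12 → M
  i= 1: Z-E = 21 → V
  i= 2: N-O = 25 → Z
  i= 3: C-Z =  3 → D
  i= 4: H-G =  1 → B
  i= 5: L-Z = 12 → M
  i= 6: Z-E = 21 → V
  i= 7: I-J = 25 → Z
  i= 8: G-D =  3 → D
  i= 9: H-G =  1 → B
  i=10: G-U = 12 → M
  i=11: B-G = 21 → V
  i=12: O-P = 25 → Z
  i=13: L-I =  3 → D
  i=14: U-T =  1 → B
  i=15: M-A = 12 → M
  i=16: G-L = 21 → V
  i=17: Y-Z = 25 → Z
  i=18: N-K =  3 → D
  i=19: F-E =  1 → B
  i=20: I-W = 12 → M
  i=21: C-H = 21 → V
  i=22: N-O = 25 → Z
  i=23: Q-N =  3 → D
  i=24: P-O =  1 → B
  i=25: A-O = 12 → M
  i=26: N-S = 21 → V
  shifts repeat with period 5: MVZDB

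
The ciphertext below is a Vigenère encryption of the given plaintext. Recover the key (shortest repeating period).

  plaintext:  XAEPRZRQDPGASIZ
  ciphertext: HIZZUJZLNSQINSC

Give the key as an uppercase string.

KIVKD

  i= 0: H-X = 10 → K
  i= 1: I-A =  8 → I
  i= 2: Z-E = 21 → V
  i= 3: Z-P = 10 → K
  i= 4: U-R =  3 → D
  i= 5: J-Z = 10 → K
  i= 6: Z-R =  8 → I
  i= 7: L-Q = 21 → V
  i= 8: N-D = 10 → K
  i= 9: S-P =  3 → D
  i=10: Q-G = 10 → K
  i=11: I-A =  8 → I
  i=12: N-S = 21 → V
  i=13: S-I = 10 → K
  i=14: C-Z =  3 → D
  shifts repeat with period 5: KIVKD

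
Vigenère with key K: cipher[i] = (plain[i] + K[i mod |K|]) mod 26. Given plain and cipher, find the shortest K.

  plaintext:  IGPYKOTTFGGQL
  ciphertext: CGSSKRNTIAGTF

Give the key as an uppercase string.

  i= 0: C-I = 20 → U
  i= 1: G-G =  0 → A
  i= 2: S-P =  3 → D
  i= 3: S-Y = 20 → U
  i= 4: K-K =  0 → A
  i= 5: R-O =  3 → D
  i= 6: N-T = 20 → U
  i= 7: T-T =  0 → A
  i= 8: I-F =  3 → D
  i= 9: A-G = 20 → U
  i=10: G-G =  0 → A
  i=11: T-Q =  3 → D
  i=12: F-L = 20 → U
  shifts repeat with period 3: UAD

UAD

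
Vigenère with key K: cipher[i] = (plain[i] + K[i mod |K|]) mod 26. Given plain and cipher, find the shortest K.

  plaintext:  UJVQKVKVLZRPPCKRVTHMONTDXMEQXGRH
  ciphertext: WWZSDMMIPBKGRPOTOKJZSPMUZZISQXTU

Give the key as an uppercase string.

CNECTR

  i= 0: W-U =  2 → C
  i= 1: W-J = 13 → N
  i= 2: Z-V =  4 → E
  i= 3: S-Q =  2 → C
  i= 4: D-K = 19 → T
  i= 5: M-V = 17 → R
  i= 6: M-K =  2 → C
  i= 7: I-V = 13 → N
  i= 8: P-L =  4 → E
  i= 9: B-Z =  2 → C
  i=10: K-R = 19 → T
  i=11: G-P = 17 → R
  i=12: R-P =  2 → C
  i=13: P-C = 13 → N
  i=14: O-K =  4 → E
  i=15: T-R =  2 → C
  i=16: O-V = 19 → T
  i=17: K-T = 17 → R
  i=18: J-H =  2 → C
  i=19: Z-M = 13 → N
  i=20: S-O =  4 → E
  i=21: P-N =  2 → C
  i=22: M-T = 19 → T
  i=23: U-D = 17 → R
  i=24: Z-X =  2 → C
  i=25: Z-M = 13 → N
  i=26: I-E =  4 → E
  i=27: S-Q =  2 → C
  i=28: Q-X = 19 → T
  i=29: X-G = 17 → R
  i=30: T-R =  2 → C
  i=31: U-H = 13 → N
  shifts repeat with period 6: CNECTR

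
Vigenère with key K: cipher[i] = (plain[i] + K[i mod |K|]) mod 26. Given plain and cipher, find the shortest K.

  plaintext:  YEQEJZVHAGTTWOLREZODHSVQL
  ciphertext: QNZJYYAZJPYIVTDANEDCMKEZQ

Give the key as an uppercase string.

  i= 0: Q-Y = 18 → S
  i= 1: N-E =  9 → J
  i= 2: Z-Q =  9 → J
  i= 3: J-E =  5 → F
  i= 4: Y-J = 15 → P
  i= 5: Y-Z = 25 → Z
  i= 6: A-V =  5 → F
  i= 7: Z-H = 18 → S
  i= 8: J-A =  9 → J
  i= 9: P-G =  9 → J
  i=10: Y-T =  5 → F
  i=11: I-T = 15 → P
  i=12: V-W = 25 → Z
  i=13: T-O =  5 → F
  i=14: D-L = 18 → S
  i=15: A-R =  9 → J
  i=16: N-E =  9 → J
  i=17: E-Z =  5 → F
  i=18: D-O = 15 → P
  i=19: C-D = 25 → Z
  i=20: M-H =  5 → F
  i=21: K-S = 18 → S
  i=22: E-V =  9 → J
  i=23: Z-Q =  9 → J
  i=24: Q-L =  5 → F
  shifts repeat with period 7: SJJFPZF

SJJFPZF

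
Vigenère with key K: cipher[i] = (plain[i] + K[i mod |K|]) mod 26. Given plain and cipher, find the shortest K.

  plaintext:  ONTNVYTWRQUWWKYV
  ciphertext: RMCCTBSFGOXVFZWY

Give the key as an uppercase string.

  i= 0: R-O =  3 → D
  i= 1: M-N = 25 → Z
  i= 2: C-T =  9 → J
  i= 3: C-N = 15 → P
  i= 4: T-V = 24 → Y
  i= 5: B-Y =  3 → D
  i= 6: S-T = 25 → Z
  i= 7: F-W =  9 → J
  i= 8: G-R = 15 → P
  i= 9: O-Q = 24 → Y
  i=10: X-U =  3 → D
  i=11: V-W = 25 → Z
  i=12: F-W =  9 → J
  i=13: Z-K = 15 → P
  i=14: W-Y = 24 → Y
  i=15: Y-V =  3 → D
  shifts repeat with period 5: DZJPY

DZJPY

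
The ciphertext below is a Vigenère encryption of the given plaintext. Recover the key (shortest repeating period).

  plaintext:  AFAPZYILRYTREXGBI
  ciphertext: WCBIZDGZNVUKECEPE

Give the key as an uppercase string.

  i= 0: W-A = 22 → W
  i= 1: C-F = 23 → X
  i= 2: B-A =  1 → B
  i= 3: I-P = 19 → T
  i= 4: Z-Z =  0 → A
  i= 5: D-Y =  5 → F
  i= 6: G-I = 24 → Y
  i= 7: Z-L = 14 → O
  i= 8: N-R = 22 → W
  i= 9: V-Y = 23 → X
  i=10: U-T =  1 → B
  i=11: K-R = 19 → T
  i=12: E-E =  0 → A
  i=13: C-X =  5 → F
  i=14: E-G = 24 → Y
  i=15: P-B = 14 → O
  i=16: E-I = 22 → W
  shifts repeat with period 8: WXBTAFYO

WXBTAFYO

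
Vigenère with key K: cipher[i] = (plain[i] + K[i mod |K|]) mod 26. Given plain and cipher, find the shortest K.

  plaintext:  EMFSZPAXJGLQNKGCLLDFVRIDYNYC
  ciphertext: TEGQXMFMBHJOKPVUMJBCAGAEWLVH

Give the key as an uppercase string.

  i= 0: T-E = 15 → P
  i= 1: E-M = 18 → S
  i= 2: G-F =  1 → B
  i= 3: Q-S = 24 → Y
  i= 4: X-Z = 24 → Y
  i= 5: M-P = 23 → X
  i= 6: F-A =  5 → F
  i= 7: M-X = 15 → P
  i= 8: B-J = 18 → S
  i= 9: H-G =  1 → B
  i=10: J-L = 24 → Y
  i=11: O-Q = 24 → Y
  i=12: K-N = 23 → X
  i=13: P-K =  5 → F
  i=14: V-G = 15 → P
  i=15: U-C = 18 → S
  i=16: M-L =  1 → B
  i=17: J-L = 24 → Y
  i=18: B-D = 24 → Y
  i=19: C-F = 23 → X
  i=20: A-V =  5 → F
  i=21: G-R = 15 → P
  i=22: A-I = 18 → S
  i=23: E-D =  1 → B
  i=24: W-Y = 24 → Y
  i=25: L-N = 24 → Y
  i=26: V-Y = 23 → X
  i=27: H-C =  5 → F
  shifts repeat with period 7: PSBYYXF

PSBYYXF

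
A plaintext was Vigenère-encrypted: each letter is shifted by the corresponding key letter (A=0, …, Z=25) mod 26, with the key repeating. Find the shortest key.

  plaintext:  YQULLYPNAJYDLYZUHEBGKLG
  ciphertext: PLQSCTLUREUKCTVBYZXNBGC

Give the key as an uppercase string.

  i= 0: P-Y = 17 → R
  i= 1: L-Q = 21 → V
  i= 2: Q-U = 22 → W
  i= 3: S-L =  7 → H
  i= 4: C-L = 17 → R
  i= 5: T-Y = 21 → V
  i= 6: L-P = 22 → W
  i= 7: U-N =  7 → H
  i= 8: R-A = 17 → R
  i= 9: E-J = 21 → V
  i=10: U-Y = 22 → W
  i=11: K-D =  7 → H
  i=12: C-L = 17 → R
  i=13: T-Y = 21 → V
  i=14: V-Z = 22 → W
  i=15: B-U =  7 → H
  i=16: Y-H = 17 → R
  i=17: Z-E = 21 → V
  i=18: X-B = 22 → W
  i=19: N-G =  7 → H
  i=20: B-K = 17 → R
  i=21: G-L = 21 → V
  i=22: C-G = 22 → W
  shifts repeat with period 4: RVWH

RVWH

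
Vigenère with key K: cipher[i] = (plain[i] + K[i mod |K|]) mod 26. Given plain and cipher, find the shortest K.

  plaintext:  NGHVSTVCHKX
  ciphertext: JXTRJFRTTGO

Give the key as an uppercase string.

  i= 0: J-N = 22 → W
  i= 1: X-G = 17 → R
  i= 2: T-H = 12 → M
  i= 3: R-V = 22 → W
  i= 4: J-S = 17 → R
  i= 5: F-T = 12 → M
  i= 6: R-V = 22 → W
  i= 7: T-C = 17 → R
  i= 8: T-H = 12 → M
  i= 9: G-K = 22 → W
  i=10: O-X = 17 → R
  shifts repeat with period 3: WRM

WRM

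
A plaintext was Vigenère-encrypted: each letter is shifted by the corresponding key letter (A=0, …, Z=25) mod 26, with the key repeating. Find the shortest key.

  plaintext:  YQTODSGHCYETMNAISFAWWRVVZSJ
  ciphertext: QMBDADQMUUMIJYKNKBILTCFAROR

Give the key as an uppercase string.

  i= 0: Q-Y = 18 → S
  i= 1: M-Q = 22 → W
  i= 2: B-T =  8 → I
  i= 3: D-O = 15 → P
  i= 4: A-D = 23 → X
  i= 5: D-S = 11 → L
  i= 6: Q-G = 10 → K
  i= 7: M-H =  5 → F
  i= 8: U-C = 18 → S
  i= 9: U-Y = 22 → W
  i=10: M-E =  8 → I
  i=11: I-T = 15 → P
  i=12: J-M = 23 → X
  i=13: Y-N = 11 → L
  i=14: K-A = 10 → K
  i=15: N-I =  5 → F
  i=16: K-S = 18 → S
  i=17: B-F = 22 → W
  i=18: I-A =  8 → I
  i=19: L-W = 15 → P
  i=20: T-W = 23 → X
  i=21: C-R = 11 → L
  i=22: F-V = 10 → K
  i=23: A-V =  5 → F
  i=24: R-Z = 18 → S
  i=25: O-S = 22 → W
  i=26: R-J =  8 → I
  shifts repeat with period 8: SWIPXLKF

SWIPXLKF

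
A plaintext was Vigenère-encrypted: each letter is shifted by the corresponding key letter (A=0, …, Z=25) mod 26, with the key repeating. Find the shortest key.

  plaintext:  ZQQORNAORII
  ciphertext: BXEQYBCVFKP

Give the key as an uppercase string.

  i= 0: B-Z =  2 → C
  i= 1: X-Q =  7 → H
  i= 2: E-Q = 14 → O
  i= 3: Q-O =  2 → C
  i= 4: Y-R =  7 → H
  i= 5: B-N = 14 → O
  i= 6: C-A =  2 → C
  i= 7: V-O =  7 → H
  i= 8: F-R = 14 → O
  i= 9: K-I =  2 → C
  i=10: P-I =  7 → H
  shifts repeat with period 3: CHO

CHO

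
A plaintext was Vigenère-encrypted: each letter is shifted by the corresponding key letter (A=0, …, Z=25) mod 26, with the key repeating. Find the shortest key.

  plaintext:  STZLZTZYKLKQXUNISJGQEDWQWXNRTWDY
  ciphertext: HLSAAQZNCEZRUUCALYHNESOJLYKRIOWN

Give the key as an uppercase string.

  i= 0: H-S = 15 → P
  i= 1: L-T = 18 → S
  i= 2: S-Z = 19 → T
  i= 3: A-L = 15 → P
  i= 4: A-Z =  1 → B
  i= 5: Q-T = 23 → X
  i= 6: Z-Z =  0 → A
  i= 7: N-Y = 15 → P
  i= 8: C-K = 18 → S
  i= 9: E-L = 19 → T
  i=10: Z-K = 15 → P
  i=11: R-Q =  1 → B
  i=12: U-X = 23 → X
  i=13: U-U =  0 → A
  i=14: C-N = 15 → P
  i=15: A-I = 18 → S
  i=16: L-S = 19 → T
  i=17: Y-J = 15 → P
  i=18: H-G =  1 → B
  i=19: N-Q = 23 → X
  i=20: E-E =  0 → A
  i=21: S-D = 15 → P
  i=22: O-W = 18 → S
  i=23: J-Q = 19 → T
  i=24: L-W = 15 → P
  i=25: Y-X =  1 → B
  i=26: K-N = 23 → X
  i=27: R-R =  0 → A
  i=28: I-T = 15 → P
  i=29: O-W = 18 → S
  i=30: W-D = 19 → T
  i=31: N-Y = 15 → P
  shifts repeat with period 7: PSTPBXA

PSTPBXA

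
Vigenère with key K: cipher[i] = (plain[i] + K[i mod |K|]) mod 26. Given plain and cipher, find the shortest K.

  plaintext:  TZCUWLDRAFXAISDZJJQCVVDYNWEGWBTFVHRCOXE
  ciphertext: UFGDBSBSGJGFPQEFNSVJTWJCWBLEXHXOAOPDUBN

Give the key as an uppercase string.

  i= 0: U-T =  1 → B
  i= 1: F-Z =  6 → G
  i= 2: G-C =  4 → E
  i= 3: D-U =  9 → J
  i= 4: B-W =  5 → F
  i= 5: S-L =  7 → H
  i= 6: B-D = 24 → Y
  i= 7: S-R =  1 → B
  i= 8: G-A =  6 → G
  i= 9: J-F =  4 → E
  i=10: G-X =  9 → J
  i=11: F-A =  5 → F
  i=12: P-I =  7 → H
  i=13: Q-S = 24 → Y
  i=14: E-D =  1 → B
  i=15: F-Z =  6 → G
  i=16: N-J =  4 → E
  i=17: S-J =  9 → J
  i=18: V-Q =  5 → F
  i=19: J-C =  7 → H
  i=20: T-V = 24 → Y
  i=21: W-V =  1 → B
  i=22: J-D =  6 → G
  i=23: C-Y =  4 → E
  i=24: W-N =  9 → J
  i=25: B-W =  5 → F
  i=26: L-E =  7 → H
  i=27: E-G = 24 → Y
  i=28: X-W =  1 → B
  i=29: H-B =  6 → G
  i=30: X-T =  4 → E
  i=31: O-F =  9 → J
  i=32: A-V =  5 → F
  i=33: O-H =  7 → H
  i=34: P-R = 24 → Y
  i=35: D-C =  1 → B
  i=36: U-O =  6 → G
  i=37: B-X =  4 → E
  i=38: N-E =  9 → J
  shifts repeat with period 7: BGEJFHY

BGEJFHY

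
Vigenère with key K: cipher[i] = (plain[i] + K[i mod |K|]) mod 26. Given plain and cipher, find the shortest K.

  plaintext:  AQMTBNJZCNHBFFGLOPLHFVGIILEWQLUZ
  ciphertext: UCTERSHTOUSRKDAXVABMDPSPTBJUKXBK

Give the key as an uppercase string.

  i= 0: U-A = 20 → U
  i= 1: C-Q = 12 → M
  i= 2: T-M =  7 → H
  i= 3: E-T = 11 → L
  i= 4: R-B = 16 → Q
  i= 5: S-N =  5 → F
  i= 6: H-J = 24 → Y
  i= 7: T-Z = 20 → U
  i= 8: O-C = 12 → M
  i= 9: U-N =  7 → H
  i=10: S-H = 11 → L
  i=11: R-B = 16 → Q
  i=12: K-F =  5 → F
  i=13: D-F = 24 → Y
  i=14: A-G = 20 → U
  i=15: X-L = 12 → M
  i=16: V-O =  7 → H
  i=17: A-P = 11 → L
  i=18: B-L = 16 → Q
  i=19: M-H =  5 → F
  i=20: D-F = 24 → Y
  i=21: P-V = 20 → U
  i=22: S-G = 12 → M
  i=23: P-I =  7 → H
  i=24: T-I = 11 → L
  i=25: B-L = 16 → Q
  i=26: J-E =  5 → F
  i=27: U-W = 24 → Y
  i=28: K-Q = 20 → U
  i=29: X-L = 12 → M
  i=30: B-U =  7 → H
  i=31: K-Z = 11 → L
  shifts repeat with period 7: UMHLQFY

UMHLQFY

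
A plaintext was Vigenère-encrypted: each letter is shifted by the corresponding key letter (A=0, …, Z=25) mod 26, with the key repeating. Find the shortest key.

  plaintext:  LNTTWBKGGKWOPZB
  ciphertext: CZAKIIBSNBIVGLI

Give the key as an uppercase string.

RMH

  i= 0: C-L = 17 → R
  i= 1: Z-N = 12 → M
  i= 2: A-T =  7 → H
  i= 3: K-T = 17 → R
  i= 4: I-W = 12 → M
  i= 5: I-B =  7 → H
  i= 6: B-K = 17 → R
  i= 7: S-G = 12 → M
  i= 8: N-G =  7 → H
  i= 9: B-K = 17 → R
  i=10: I-W = 12 → M
  i=11: V-O =  7 → H
  i=12: G-P = 17 → R
  i=13: L-Z = 12 → M
  i=14: I-B =  7 → H
  shifts repeat with period 3: RMH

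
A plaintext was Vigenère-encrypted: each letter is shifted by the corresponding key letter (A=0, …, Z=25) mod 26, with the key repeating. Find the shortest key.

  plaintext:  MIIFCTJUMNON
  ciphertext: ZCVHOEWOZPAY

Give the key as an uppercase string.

  i= 0: Z-M = 13 → N
  i= 1: C-I = 20 → U
  i= 2: V-I = 13 → N
  i= 3: H-F =  2 → C
  i= 4: O-C = 12 → M
  i= 5: E-T = 11 → L
  i= 6: W-J = 13 → N
  i= 7: O-U = 20 → U
  i= 8: Z-M = 13 → N
  i= 9: P-N =  2 → C
  i=10: A-O = 12 → M
  i=11: Y-N = 11 → L
  shifts repeat with period 6: NUNCML

NUNCML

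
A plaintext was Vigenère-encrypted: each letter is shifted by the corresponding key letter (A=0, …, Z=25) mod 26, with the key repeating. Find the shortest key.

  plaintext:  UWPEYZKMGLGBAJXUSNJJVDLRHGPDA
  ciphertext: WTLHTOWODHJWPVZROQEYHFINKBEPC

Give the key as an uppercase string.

CXWDVPM

  i= 0: W-U =  2 → C
  i= 1: T-W = 23 → X
  i= 2: L-P = 22 → W
  i= 3: H-E =  3 → D
  i= 4: T-Y = 21 → V
  i= 5: O-Z = 15 → P
  i= 6: W-K = 12 → M
  i= 7: O-M =  2 → C
  i= 8: D-G = 23 → X
  i= 9: H-L = 22 → W
  i=10: J-G =  3 → D
  i=11: W-B = 21 → V
  i=12: P-A = 15 → P
  i=13: V-J = 12 → M
  i=14: Z-X =  2 → C
  i=15: R-U = 23 → X
  i=16: O-S = 22 → W
  i=17: Q-N =  3 → D
  i=18: E-J = 21 → V
  i=19: Y-J = 15 → P
  i=20: H-V = 12 → M
  i=21: F-D =  2 → C
  i=22: I-L = 23 → X
  i=23: N-R = 22 → W
  i=24: K-H =  3 → D
  i=25: B-G = 21 → V
  i=26: E-P = 15 → P
  i=27: P-D = 12 → M
  i=28: C-A =  2 → C
  shifts repeat with period 7: CXWDVPM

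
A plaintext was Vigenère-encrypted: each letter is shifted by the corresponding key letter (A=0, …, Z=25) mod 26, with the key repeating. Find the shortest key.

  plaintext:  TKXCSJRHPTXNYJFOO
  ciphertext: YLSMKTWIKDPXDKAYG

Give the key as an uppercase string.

FBVKSK

  i= 0: Y-T =  5 → F
  i= 1: L-K =  1 → B
  i= 2: S-X = 21 → V
  i= 3: M-C = 10 → K
  i= 4: K-S = 18 → S
  i= 5: T-J = 10 → K
  i= 6: W-R =  5 → F
  i= 7: I-H =  1 → B
  i= 8: K-P = 21 → V
  i= 9: D-T = 10 → K
  i=10: P-X = 18 → S
  i=11: X-N = 10 → K
  i=12: D-Y =  5 → F
  i=13: K-J =  1 → B
  i=14: A-F = 21 → V
  i=15: Y-O = 10 → K
  i=16: G-O = 18 → S
  shifts repeat with period 6: FBVKSK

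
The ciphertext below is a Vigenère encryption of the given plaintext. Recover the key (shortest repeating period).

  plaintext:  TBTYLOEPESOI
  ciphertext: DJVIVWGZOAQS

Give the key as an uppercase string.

  i= 0: D-T = 10 → K
  i= 1: J-B =  8 → I
  i= 2: V-T =  2 → C
  i= 3: I-Y = 10 → K
  i= 4: V-L = 10 → K
  i= 5: W-O =  8 → I
  i= 6: G-E =  2 → C
  i= 7: Z-P = 10 → K
  i= 8: O-E = 10 → K
  i= 9: A-S =  8 → I
  i=10: Q-O =  2 → C
  i=11: S-I = 10 → K
  shifts repeat with period 4: KICK

KICK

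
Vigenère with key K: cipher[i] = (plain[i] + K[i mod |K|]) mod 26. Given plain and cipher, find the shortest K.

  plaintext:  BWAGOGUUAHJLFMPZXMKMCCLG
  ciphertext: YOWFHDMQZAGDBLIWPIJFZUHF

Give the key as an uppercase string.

  i= 0: Y-B = 23 → X
  i= 1: O-W = 18 → S
  i= 2: W-A = 22 → W
  i= 3: F-G = 25 → Z
  i= 4: H-O = 19 → T
  i= 5: D-G = 23 → X
  i= 6: M-U = 18 → S
  i= 7: Q-U = 22 → W
  i= 8: Z-A = 25 → Z
  i= 9: A-H = 19 → T
  i=10: G-J = 23 → X
  i=11: D-L = 18 → S
  i=12: B-F = 22 → W
  i=13: L-M = 25 → Z
  i=14: I-P = 19 → T
  i=15: W-Z = 23 → X
  i=16: P-X = 18 → S
  i=17: I-M = 22 → W
  i=18: J-K = 25 → Z
  i=19: F-M = 19 → T
  i=20: Z-C = 23 → X
  i=21: U-C = 18 → S
  i=22: H-L = 22 → W
  i=23: F-G = 25 → Z
  shifts repeat with period 5: XSWZT

XSWZT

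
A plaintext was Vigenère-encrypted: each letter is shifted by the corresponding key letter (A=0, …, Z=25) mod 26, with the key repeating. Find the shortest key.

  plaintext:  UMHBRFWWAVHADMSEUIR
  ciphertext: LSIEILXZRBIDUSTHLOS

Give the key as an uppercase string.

RGBD

  i= 0: L-U = 17 → R
  i= 1: S-M =  6 → G
  i= 2: I-H =  1 → B
  i= 3: E-B =  3 → D
  i= 4: I-R = 17 → R
  i= 5: L-F =  6 → G
  i= 6: X-W =  1 → B
  i= 7: Z-W =  3 → D
  i= 8: R-A = 17 → R
  i= 9: B-V =  6 → G
  i=10: I-H =  1 → B
  i=11: D-A =  3 → D
  i=12: U-D = 17 → R
  i=13: S-M =  6 → G
  i=14: T-S =  1 → B
  i=15: H-E =  3 → D
  i=16: L-U = 17 → R
  i=17: O-I =  6 → G
  i=18: S-R =  1 → B
  shifts repeat with period 4: RGBD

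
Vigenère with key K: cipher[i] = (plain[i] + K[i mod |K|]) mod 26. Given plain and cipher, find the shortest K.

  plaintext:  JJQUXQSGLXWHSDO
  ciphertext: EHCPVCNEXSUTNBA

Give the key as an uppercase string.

  i= 0: E-J = 21 → V
  i= 1: H-J = 24 → Y
  i= 2: C-Q = 12 → M
  i= 3: P-U = 21 → V
  i= 4: V-X = 24 → Y
  i= 5: C-Q = 12 → M
  i= 6: N-S = 21 → V
  i= 7: E-G = 24 → Y
  i= 8: X-L = 12 → M
  i= 9: S-X = 21 → V
  i=10: U-W = 24 → Y
  i=11: T-H = 12 → M
  i=12: N-S = 21 → V
  i=13: B-D = 24 → Y
  i=14: A-O = 12 → M
  shifts repeat with period 3: VYM

VYM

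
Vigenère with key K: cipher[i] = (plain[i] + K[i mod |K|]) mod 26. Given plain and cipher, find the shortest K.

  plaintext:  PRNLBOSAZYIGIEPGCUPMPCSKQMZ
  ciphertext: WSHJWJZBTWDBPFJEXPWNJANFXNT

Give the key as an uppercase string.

  i= 0: W-P =  7 → H
  i= 1: S-R =  1 → B
  i= 2: H-N = 20 → U
  i= 3: J-L = 24 → Y
  i= 4: W-B = 21 → V
  i= 5: J-O = 21 → V
  i= 6: Z-S =  7 → H
  i= 7: B-A =  1 → B
  i= 8: T-Z = 20 → U
  i= 9: W-Y = 24 → Y
  i=10: D-I = 21 → V
  i=11: B-G = 21 → V
  i=12: P-I =  7 → H
  i=13: F-E =  1 → B
  i=14: J-P = 20 → U
  i=15: E-G = 24 → Y
  i=16: X-C = 21 → V
  i=17: P-U = 21 → V
  i=18: W-P =  7 → H
  i=19: N-M =  1 → B
  i=20: J-P = 20 → U
  i=21: A-C = 24 → Y
  i=22: N-S = 21 → V
  i=23: F-K = 21 → V
  i=24: X-Q =  7 → H
  i=25: N-M =  1 → B
  i=26: T-Z = 20 → U
  shifts repeat with period 6: HBUYVV

HBUYVV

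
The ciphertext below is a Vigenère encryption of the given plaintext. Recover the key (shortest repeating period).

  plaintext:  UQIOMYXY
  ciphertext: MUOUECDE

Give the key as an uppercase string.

SEGG

  i= 0: M-U = 18 → S
  i= 1: U-Q =  4 → E
  i= 2: O-I =  6 → G
  i= 3: U-O =  6 → G
  i= 4: E-M = 18 → S
  i= 5: C-Y =  4 → E
  i= 6: D-X =  6 → G
  i= 7: E-Y =  6 → G
  shifts repeat with period 4: SEGG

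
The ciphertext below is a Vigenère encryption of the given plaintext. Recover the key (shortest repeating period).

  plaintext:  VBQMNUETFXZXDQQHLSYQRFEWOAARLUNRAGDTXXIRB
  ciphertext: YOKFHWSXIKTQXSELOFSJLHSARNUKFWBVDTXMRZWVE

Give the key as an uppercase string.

DNUTUCOE

  i= 0: Y-V =  3 → D
  i= 1: O-B = 13 → N
  i= 2: K-Q = 20 → U
  i= 3: F-M = 19 → T
  i= 4: H-N = 20 → U
  i= 5: W-U =  2 → C
  i= 6: S-E = 14 → O
  i= 7: X-T =  4 → E
  i= 8: I-F =  3 → D
  i= 9: K-X = 13 → N
  i=10: T-Z = 20 → U
  i=11: Q-X = 19 → T
  i=12: X-D = 20 → U
  i=13: S-Q =  2 → C
  i=14: E-Q = 14 → O
  i=15: L-H =  4 → E
  i=16: O-L =  3 → D
  i=17: F-S = 13 → N
  i=18: S-Y = 20 → U
  i=19: J-Q = 19 → T
  i=20: L-R = 20 → U
  i=21: H-F =  2 → C
  i=22: S-E = 14 → O
  i=23: A-W =  4 → E
  i=24: R-O =  3 → D
  i=25: N-A = 13 → N
  i=26: U-A = 20 → U
  i=27: K-R = 19 → T
  i=28: F-L = 20 → U
  i=29: W-U =  2 → C
  i=30: B-N = 14 → O
  i=31: V-R =  4 → E
  i=32: D-A =  3 → D
  i=33: T-G = 13 → N
  i=34: X-D = 20 → U
  i=35: M-T = 19 → T
  i=36: R-X = 20 → U
  i=37: Z-X =  2 → C
  i=38: W-I = 14 → O
  i=39: V-R =  4 → E
  i=40: E-B =  3 → D
  shifts repeat with period 8: DNUTUCOE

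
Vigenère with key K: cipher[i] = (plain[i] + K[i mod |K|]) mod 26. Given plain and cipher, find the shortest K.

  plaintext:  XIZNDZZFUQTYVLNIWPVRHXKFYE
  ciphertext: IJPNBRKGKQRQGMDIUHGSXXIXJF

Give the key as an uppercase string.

  i= 0: I-X = 11 → L
  i= 1: J-I =  1 → B
  i= 2: P-Z = 16 → Q
  i= 3: N-N =  0 → A
  i= 4: B-D = 24 → Y
  i= 5: R-Z = 18 → S
  i= 6: K-Z = 11 → L
  i= 7: G-F =  1 → B
  i= 8: K-U = 16 → Q
  i= 9: Q-Q =  0 → A
  i=10: R-T = 24 → Y
  i=11: Q-Y = 18 → S
  i=12: G-V = 11 → L
  i=13: M-L =  1 → B
  i=14: D-N = 16 → Q
  i=15: I-I =  0 → A
  i=16: U-W = 24 → Y
  i=17: H-P = 18 → S
  i=18: G-V = 11 → L
  i=19: S-R =  1 → B
  i=20: X-H = 16 → Q
  i=21: X-X =  0 → A
  i=22: I-K = 24 → Y
  i=23: X-F = 18 → S
  i=24: J-Y = 11 → L
  i=25: F-E =  1 → B
  shifts repeat with period 6: LBQAYS

LBQAYS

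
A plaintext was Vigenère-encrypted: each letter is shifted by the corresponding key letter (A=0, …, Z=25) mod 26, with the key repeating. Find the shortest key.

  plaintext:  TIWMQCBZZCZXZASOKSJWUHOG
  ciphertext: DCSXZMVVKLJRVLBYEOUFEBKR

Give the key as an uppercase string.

KUWLJ

  i= 0: D-T = 10 → K
  i= 1: C-I = 20 → U
  i= 2: S-W = 22 → W
  i= 3: X-M = 11 → L
  i= 4: Z-Q =  9 → J
  i= 5: M-C = 10 → K
  i= 6: V-B = 20 → U
  i= 7: V-Z = 22 → W
  i= 8: K-Z = 11 → L
  i= 9: L-C =  9 → J
  i=10: J-Z = 10 → K
  i=11: R-X = 20 → U
  i=12: V-Z = 22 → W
  i=13: L-A = 11 → L
  i=14: B-S =  9 → J
  i=15: Y-O = 10 → K
  i=16: E-K = 20 → U
  i=17: O-S = 22 → W
  i=18: U-J = 11 → L
  i=19: F-W =  9 → J
  i=20: E-U = 10 → K
  i=21: B-H = 20 → U
  i=22: K-O = 22 → W
  i=23: R-G = 11 → L
  shifts repeat with period 5: KUWLJ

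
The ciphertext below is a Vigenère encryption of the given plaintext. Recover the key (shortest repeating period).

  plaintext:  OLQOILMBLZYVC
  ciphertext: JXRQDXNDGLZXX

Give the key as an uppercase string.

  i= 0: J-O = 21 → V
  i= 1: X-L = 12 → M
  i= 2: R-Q =  1 → B
  i= 3: Q-O =  2 → C
  i= 4: D-I = 21 → V
  i= 5: X-L = 12 → M
  i= 6: N-M =  1 → B
  i= 7: D-B =  2 → C
  i= 8: G-L = 21 → V
  i= 9: L-Z = 12 → M
  i=10: Z-Y =  1 → B
  i=11: X-V =  2 → C
  i=12: X-C = 21 → V
  shifts repeat with period 4: VMBC

VMBC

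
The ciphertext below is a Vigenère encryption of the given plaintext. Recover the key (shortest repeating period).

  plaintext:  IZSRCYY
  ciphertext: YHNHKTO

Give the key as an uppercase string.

  i= 0: Y-I = 16 → Q
  i= 1: H-Z =  8 → I
  i= 2: N-S = 21 → V
  i= 3: H-R = 16 → Q
  i= 4: K-C =  8 → I
  i= 5: T-Y = 21 → V
  i= 6: O-Y = 16 → Q
  shifts repeat with period 3: QIV

QIV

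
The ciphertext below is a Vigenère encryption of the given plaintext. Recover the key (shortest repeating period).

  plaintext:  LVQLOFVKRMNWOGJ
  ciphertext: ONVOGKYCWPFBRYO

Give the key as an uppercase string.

DSF

  i= 0: O-L =  3 → D
  i= 1: N-V = 18 → S
  i= 2: V-Q =  5 → F
  i= 3: O-L =  3 → D
  i= 4: G-O = 18 → S
  i= 5: K-F =  5 → F
  i= 6: Y-V =  3 → D
  i= 7: C-K = 18 → S
  i= 8: W-R =  5 → F
  i= 9: P-M =  3 → D
  i=10: F-N = 18 → S
  i=11: B-W =  5 → F
  i=12: R-O =  3 → D
  i=13: Y-G = 18 → S
  i=14: O-J =  5 → F
  shifts repeat with period 3: DSF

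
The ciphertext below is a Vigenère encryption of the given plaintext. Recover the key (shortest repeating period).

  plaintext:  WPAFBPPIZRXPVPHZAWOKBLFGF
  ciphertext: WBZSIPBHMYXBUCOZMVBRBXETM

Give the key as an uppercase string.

  i= 0: W-W =  0 → A
  i= 1: B-P = 12 → M
  i= 2: Z-A = 25 → Z
  i= 3: S-F = 13 → N
  i= 4: I-B =  7 → H
  i= 5: P-P =  0 → A
  i= 6: B-P = 12 → M
  i= 7: H-I = 25 → Z
  i= 8: M-Z = 13 → N
  i= 9: Y-R =  7 → H
  i=10: X-X =  0 → A
  i=11: B-P = 12 → M
  i=12: U-V = 25 → Z
  i=13: C-P = 13 → N
  i=14: O-H =  7 → H
  i=15: Z-Z =  0 → A
  i=16: M-A = 12 → M
  i=17: V-W = 25 → Z
  i=18: B-O = 13 → N
  i=19: R-K =  7 → H
  i=20: B-B =  0 → A
  i=21: X-L = 12 → M
  i=22: E-F = 25 → Z
  i=23: T-G = 13 → N
  i=24: M-F =  7 → H
  shifts repeat with period 5: AMZNH

AMZNH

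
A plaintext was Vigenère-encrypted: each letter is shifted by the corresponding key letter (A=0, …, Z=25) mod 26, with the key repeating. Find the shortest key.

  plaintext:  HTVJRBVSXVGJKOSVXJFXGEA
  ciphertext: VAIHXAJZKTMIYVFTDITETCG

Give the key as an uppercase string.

  i= 0: V-H = 14 → O
  i= 1: A-T =  7 → H
  i= 2: I-V = 13 → N
  i= 3: H-J = 24 → Y
  i= 4: X-R =  6 → G
  i= 5: A-B = 25 → Z
  i= 6: J-V = 14 → O
  i= 7: Z-S =  7 → H
  i= 8: K-X = 13 → N
  i= 9: T-V = 24 → Y
  i=10: M-G =  6 → G
  i=11: I-J = 25 → Z
  i=12: Y-K = 14 → O
  i=13: V-O =  7 → H
  i=14: F-S = 13 → N
  i=15: T-V = 24 → Y
  i=16: D-X =  6 → G
  i=17: I-J = 25 → Z
  i=18: T-F = 14 → O
  i=19: E-X =  7 → H
  i=20: T-G = 13 → N
  i=21: C-E = 24 → Y
  i=22: G-A =  6 → G
  shifts repeat with period 6: OHNYGZ

OHNYGZ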